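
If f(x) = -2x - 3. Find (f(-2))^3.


f(-2) = 1
(1)^3 = 1

1


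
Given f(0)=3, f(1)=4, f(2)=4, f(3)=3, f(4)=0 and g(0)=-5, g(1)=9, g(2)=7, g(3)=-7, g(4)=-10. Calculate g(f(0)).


f(0) = 3
g(3) = -7

-7


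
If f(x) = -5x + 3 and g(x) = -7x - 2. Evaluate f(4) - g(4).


f(4) = -17
g(4) = -30
Difference = 13

13


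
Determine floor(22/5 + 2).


6


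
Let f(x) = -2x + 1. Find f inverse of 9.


Solve -2x + 1 = 9
x = (9 - 1) / (-2) = -4

-4


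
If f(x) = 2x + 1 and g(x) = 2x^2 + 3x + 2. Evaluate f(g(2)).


g(2) = 16
f(16) = 33

33


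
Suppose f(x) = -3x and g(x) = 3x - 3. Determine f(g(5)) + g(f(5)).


-84


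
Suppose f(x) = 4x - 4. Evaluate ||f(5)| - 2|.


f(5) = 16
|16| = 16
|16 - 2| = 14

14


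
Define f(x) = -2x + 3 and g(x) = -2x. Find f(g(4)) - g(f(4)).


9


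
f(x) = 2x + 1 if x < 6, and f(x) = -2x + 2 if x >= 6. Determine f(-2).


-2 satisfies x < 6
f(-2) = -3

-3


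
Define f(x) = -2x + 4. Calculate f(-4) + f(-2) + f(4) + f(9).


f(-4) = 12
f(-2) = 8
f(4) = -4
f(9) = -14
Sum = 2

2


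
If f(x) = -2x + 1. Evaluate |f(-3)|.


f(-3) = 7
|7| = 7

7


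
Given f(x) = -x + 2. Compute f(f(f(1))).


f(1) = 1
f(1) = 1
f(1) = 1

1


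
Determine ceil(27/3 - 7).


2


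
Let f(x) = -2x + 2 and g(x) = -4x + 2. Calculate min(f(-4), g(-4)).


f(-4) = 10
g(-4) = 18
min = 10

10


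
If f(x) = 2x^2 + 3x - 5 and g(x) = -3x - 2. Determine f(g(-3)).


g(-3) = 7
f(7) = 2*(7)^2 + 3*(7) - 5 = 114

114


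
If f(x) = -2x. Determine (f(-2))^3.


f(-2) = 4
(4)^3 = 64

64


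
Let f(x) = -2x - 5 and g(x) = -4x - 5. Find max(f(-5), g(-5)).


f(-5) = 5
g(-5) = 15
max = 15

15


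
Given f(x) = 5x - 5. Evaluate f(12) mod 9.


f(12) = 55
55 mod 9 = 1

1


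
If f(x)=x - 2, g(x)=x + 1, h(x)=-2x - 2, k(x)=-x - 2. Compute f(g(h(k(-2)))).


k(-2) = 0
h(0) = -2
g(-2) = -1
f(-1) = -3

-3


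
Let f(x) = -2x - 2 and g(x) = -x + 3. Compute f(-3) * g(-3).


f(-3) = 4
g(-3) = 6
Product = 24

24


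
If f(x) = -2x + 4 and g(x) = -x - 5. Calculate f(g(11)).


36


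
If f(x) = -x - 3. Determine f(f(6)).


f(6) = -9
f(-9) = 6

6


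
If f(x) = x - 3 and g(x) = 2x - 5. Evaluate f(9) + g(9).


f(9) = 6
g(9) = 13
Sum = 19

19


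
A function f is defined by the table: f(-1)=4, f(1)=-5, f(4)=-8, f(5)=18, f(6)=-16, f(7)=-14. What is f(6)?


Reading from the table at x = 6

-16


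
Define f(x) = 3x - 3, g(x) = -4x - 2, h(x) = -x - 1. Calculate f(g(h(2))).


h(2) = -3
g(-3) = 10
f(10) = 27

27


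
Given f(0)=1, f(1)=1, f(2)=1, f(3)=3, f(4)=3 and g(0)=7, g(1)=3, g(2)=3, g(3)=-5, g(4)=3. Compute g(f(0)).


f(0) = 1
g(1) = 3

3


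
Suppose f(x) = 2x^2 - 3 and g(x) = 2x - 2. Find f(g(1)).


g(1) = 0
f(0) = 2*(0)^2 - 3 = -3

-3


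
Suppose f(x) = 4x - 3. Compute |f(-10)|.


43


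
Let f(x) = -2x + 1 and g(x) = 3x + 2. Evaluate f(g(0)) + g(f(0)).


f(g(0)) = -3
g(f(0)) = 5
Sum = 2

2


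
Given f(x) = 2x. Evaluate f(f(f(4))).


f(4) = 8
f(8) = 16
f(16) = 32

32


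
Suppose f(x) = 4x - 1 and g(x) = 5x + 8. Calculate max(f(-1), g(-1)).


f(-1) = -5
g(-1) = 3
max = 3

3


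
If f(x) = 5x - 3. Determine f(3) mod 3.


f(3) = 12
12 mod 3 = 0

0


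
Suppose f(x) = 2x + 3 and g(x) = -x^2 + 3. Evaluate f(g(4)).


-23


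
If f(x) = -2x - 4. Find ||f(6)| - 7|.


f(6) = -16
|-16| = 16
|16 - 7| = 9

9


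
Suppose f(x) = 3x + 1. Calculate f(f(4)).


f(4) = 13
f(13) = 40

40


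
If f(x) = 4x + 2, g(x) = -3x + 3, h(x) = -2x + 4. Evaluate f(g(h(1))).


h(1) = 2
g(2) = -3
f(-3) = -10

-10


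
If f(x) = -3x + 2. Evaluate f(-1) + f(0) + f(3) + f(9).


-25


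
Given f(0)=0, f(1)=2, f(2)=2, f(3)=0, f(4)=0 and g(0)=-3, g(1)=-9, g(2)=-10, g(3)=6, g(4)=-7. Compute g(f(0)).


f(0) = 0
g(0) = -3

-3


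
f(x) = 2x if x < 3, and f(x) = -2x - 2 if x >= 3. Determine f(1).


1 satisfies x < 3
f(1) = 2

2


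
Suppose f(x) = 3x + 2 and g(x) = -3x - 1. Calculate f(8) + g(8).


f(8) = 26
g(8) = -25
Sum = 1

1


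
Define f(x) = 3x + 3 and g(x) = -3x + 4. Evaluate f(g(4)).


g(4) = -8
f(-8) = -21

-21


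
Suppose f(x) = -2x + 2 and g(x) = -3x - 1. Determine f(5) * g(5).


f(5) = -8
g(5) = -16
Product = 128

128


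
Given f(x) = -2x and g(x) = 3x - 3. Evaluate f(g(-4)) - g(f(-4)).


9


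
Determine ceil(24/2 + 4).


24/2 = 12
12 + 4 = 16
ceil(16) = 16

16


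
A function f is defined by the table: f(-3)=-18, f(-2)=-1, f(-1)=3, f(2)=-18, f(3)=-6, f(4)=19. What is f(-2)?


-1


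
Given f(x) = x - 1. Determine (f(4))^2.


f(4) = 3
(3)^2 = 9

9


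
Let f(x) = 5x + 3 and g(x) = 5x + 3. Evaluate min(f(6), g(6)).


f(6) = 33
g(6) = 33
min = 33

33


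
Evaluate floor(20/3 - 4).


20/3 = 6.6667
6.6667 - 4 = 2.6667
floor(2.6667) = 2

2


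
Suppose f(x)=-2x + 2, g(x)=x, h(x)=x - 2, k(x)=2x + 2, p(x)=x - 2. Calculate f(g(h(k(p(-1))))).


14


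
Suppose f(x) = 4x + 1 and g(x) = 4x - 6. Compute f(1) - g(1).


f(1) = 5
g(1) = -2
Difference = 7

7


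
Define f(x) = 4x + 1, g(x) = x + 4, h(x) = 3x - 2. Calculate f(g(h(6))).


81


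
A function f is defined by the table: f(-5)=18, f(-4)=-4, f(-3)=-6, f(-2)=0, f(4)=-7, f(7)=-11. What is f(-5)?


Reading from the table at x = -5

18


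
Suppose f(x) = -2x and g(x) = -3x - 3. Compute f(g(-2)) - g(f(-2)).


9


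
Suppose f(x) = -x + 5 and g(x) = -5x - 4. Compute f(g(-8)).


g(-8) = 36
f(36) = -31

-31


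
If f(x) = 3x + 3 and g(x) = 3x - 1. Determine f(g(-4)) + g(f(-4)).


f(g(-4)) = -36
g(f(-4)) = -28
Sum = -64

-64


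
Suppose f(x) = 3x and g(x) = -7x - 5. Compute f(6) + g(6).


f(6) = 18
g(6) = -47
Sum = -29

-29


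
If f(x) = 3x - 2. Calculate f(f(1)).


f(1) = 1
f(1) = 1

1


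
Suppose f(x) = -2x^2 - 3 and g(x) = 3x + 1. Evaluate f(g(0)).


g(0) = 1
f(1) = (-2)*(1)^2 - 3 = -5

-5


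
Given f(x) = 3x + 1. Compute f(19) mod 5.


f(19) = 58
58 mod 5 = 3

3


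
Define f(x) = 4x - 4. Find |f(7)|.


f(7) = 24
|24| = 24

24


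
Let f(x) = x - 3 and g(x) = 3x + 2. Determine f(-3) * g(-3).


f(-3) = -6
g(-3) = -7
Product = 42

42


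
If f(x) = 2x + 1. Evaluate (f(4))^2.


f(4) = 9
(9)^2 = 81

81


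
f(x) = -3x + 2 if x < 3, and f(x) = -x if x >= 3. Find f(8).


8 satisfies x >= 3
f(8) = -8

-8


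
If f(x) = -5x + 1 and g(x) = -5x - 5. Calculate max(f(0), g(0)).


f(0) = 1
g(0) = -5
max = 1

1


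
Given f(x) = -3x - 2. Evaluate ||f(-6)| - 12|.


4


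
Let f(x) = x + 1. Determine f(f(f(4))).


f(4) = 5
f(5) = 6
f(6) = 7

7


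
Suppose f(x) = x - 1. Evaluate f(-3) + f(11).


f(-3) = -4
f(11) = 10
Sum = 6

6


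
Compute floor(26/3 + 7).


26/3 = 8.6667
8.6667 + 7 = 15.6667
floor(15.6667) = 15

15


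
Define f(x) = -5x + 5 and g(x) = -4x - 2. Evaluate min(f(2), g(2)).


f(2) = -5
g(2) = -10
min = -10

-10


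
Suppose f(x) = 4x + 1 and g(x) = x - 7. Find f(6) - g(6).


26


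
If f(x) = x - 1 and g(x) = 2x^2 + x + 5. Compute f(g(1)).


g(1) = 8
f(8) = 7

7


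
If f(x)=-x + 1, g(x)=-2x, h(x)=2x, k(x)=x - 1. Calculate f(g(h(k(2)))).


k(2) = 1
h(1) = 2
g(2) = -4
f(-4) = 5

5


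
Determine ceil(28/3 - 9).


28/3 = 9.3333
9.3333 - 9 = 0.3333
ceil(0.3333) = 1

1


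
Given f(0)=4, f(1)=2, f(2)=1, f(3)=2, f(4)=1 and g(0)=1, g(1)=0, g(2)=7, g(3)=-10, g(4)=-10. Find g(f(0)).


-10


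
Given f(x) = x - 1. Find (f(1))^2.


0


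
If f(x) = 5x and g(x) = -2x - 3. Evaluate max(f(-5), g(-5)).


7


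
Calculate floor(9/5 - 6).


9/5 = 1.8
1.8 - 6 = -4.2
floor(-4.2) = -5

-5


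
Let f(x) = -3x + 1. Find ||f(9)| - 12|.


f(9) = -26
|-26| = 26
|26 - 12| = 14

14


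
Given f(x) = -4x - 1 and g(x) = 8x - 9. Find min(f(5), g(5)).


-21


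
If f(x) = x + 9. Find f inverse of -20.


Solve x + 9 = -20
x = (-20 - 9) / 1 = -29

-29


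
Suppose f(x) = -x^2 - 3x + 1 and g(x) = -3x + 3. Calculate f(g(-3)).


g(-3) = 12
f(12) = (-1)*(12)^2 - 3*(12) + 1 = -179

-179


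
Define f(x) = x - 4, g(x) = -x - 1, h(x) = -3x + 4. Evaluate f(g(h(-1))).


h(-1) = 7
g(7) = -8
f(-8) = -12

-12


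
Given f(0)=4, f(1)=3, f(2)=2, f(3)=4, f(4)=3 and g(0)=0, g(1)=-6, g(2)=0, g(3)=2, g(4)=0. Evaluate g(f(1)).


f(1) = 3
g(3) = 2

2


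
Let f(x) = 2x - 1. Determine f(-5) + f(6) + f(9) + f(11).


f(-5) = -11
f(6) = 11
f(9) = 17
f(11) = 21
Sum = 38

38


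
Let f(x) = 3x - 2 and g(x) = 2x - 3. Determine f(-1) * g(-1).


25


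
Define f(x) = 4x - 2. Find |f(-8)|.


f(-8) = -34
|-34| = 34

34


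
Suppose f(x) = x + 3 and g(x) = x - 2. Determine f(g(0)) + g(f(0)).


f(g(0)) = 1
g(f(0)) = 1
Sum = 2

2


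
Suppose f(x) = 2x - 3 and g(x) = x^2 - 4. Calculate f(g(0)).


g(0) = -4
f(-4) = -11

-11


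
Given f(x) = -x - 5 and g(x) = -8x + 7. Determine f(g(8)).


52


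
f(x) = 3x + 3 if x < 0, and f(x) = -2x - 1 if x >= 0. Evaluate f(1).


1 satisfies x >= 0
f(1) = -3

-3


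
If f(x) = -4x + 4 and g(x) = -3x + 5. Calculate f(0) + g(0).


f(0) = 4
g(0) = 5
Sum = 9

9


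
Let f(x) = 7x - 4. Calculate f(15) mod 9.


f(15) = 101
101 mod 9 = 2

2


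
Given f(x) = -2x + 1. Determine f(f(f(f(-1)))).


f(-1) = 3
f(3) = -5
f(-5) = 11
f(11) = -21

-21


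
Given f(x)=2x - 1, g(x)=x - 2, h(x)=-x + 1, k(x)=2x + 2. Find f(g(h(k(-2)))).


k(-2) = -2
h(-2) = 3
g(3) = 1
f(1) = 1

1


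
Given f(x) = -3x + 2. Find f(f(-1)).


f(-1) = 5
f(5) = -13

-13


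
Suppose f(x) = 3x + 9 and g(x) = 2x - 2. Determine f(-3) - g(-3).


8


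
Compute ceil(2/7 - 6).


2/7 = 0.2857
0.2857 - 6 = -5.7143
ceil(-5.7143) = -5

-5


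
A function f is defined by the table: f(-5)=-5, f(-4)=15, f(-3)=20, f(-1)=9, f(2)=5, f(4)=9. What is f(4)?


9


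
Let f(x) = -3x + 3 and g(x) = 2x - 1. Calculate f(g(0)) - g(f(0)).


f(g(0)) = 6
g(f(0)) = 5
Difference = 1

1


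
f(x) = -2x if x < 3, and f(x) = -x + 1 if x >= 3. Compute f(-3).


-3 satisfies x < 3
f(-3) = 6

6


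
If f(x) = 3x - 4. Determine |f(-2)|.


f(-2) = -10
|-10| = 10

10


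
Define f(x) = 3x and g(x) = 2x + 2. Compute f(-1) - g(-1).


f(-1) = -3
g(-1) = 0
Difference = -3

-3


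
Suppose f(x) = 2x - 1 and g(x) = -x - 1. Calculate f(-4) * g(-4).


-27


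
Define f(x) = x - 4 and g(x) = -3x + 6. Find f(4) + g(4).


f(4) = 0
g(4) = -6
Sum = -6

-6


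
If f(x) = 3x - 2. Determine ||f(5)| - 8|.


f(5) = 13
|13| = 13
|13 - 8| = 5

5


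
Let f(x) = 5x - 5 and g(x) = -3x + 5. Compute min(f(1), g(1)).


f(1) = 0
g(1) = 2
min = 0

0


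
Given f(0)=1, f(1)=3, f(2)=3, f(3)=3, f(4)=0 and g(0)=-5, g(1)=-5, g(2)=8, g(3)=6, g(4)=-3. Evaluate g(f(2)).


f(2) = 3
g(3) = 6

6


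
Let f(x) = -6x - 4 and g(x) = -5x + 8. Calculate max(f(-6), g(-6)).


f(-6) = 32
g(-6) = 38
max = 38

38


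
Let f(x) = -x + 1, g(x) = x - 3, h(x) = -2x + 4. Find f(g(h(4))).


h(4) = -4
g(-4) = -7
f(-7) = 8

8


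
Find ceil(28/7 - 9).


28/7 = 4
4 - 9 = -5
ceil(-5) = -5

-5


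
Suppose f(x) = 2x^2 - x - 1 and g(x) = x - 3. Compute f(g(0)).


g(0) = -3
f(-3) = 2*(-3)^2 - 1*(-3) - 1 = 20

20


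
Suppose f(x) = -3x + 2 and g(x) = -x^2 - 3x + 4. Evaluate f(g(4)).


74


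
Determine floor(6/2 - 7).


-4


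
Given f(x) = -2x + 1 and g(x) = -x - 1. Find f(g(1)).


g(1) = -2
f(-2) = 5

5


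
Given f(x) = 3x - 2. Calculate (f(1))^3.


f(1) = 1
(1)^3 = 1

1


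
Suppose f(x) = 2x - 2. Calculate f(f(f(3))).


f(3) = 4
f(4) = 6
f(6) = 10

10


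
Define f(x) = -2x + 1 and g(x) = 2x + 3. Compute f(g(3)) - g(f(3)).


f(g(3)) = -17
g(f(3)) = -7
Difference = -10

-10


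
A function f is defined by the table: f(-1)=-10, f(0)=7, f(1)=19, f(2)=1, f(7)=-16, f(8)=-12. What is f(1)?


Reading from the table at x = 1

19


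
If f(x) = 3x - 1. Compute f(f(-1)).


f(-1) = -4
f(-4) = -13

-13


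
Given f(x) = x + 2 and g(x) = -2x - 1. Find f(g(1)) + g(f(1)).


f(g(1)) = -1
g(f(1)) = -7
Sum = -8

-8


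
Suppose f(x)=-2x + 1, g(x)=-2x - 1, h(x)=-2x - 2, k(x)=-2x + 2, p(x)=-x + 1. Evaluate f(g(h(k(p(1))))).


p(1) = 0
k(0) = 2
h(2) = -6
g(-6) = 11
f(11) = -21

-21


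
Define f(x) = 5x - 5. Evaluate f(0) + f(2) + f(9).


f(0) = -5
f(2) = 5
f(9) = 40
Sum = 40

40


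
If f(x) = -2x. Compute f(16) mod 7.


f(16) = -32
-32 mod 7 = 3

3


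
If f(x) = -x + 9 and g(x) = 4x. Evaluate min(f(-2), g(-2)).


f(-2) = 11
g(-2) = -8
min = -8

-8


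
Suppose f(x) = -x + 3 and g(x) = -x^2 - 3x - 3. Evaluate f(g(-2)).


g(-2) = -1
f(-1) = 4

4


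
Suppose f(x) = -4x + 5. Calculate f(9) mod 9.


f(9) = -31
-31 mod 9 = 5

5


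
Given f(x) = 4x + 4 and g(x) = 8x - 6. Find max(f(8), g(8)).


58


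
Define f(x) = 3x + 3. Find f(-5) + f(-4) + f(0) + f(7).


f(-5) = -12
f(-4) = -9
f(0) = 3
f(7) = 24
Sum = 6

6


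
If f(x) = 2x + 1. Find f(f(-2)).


-5


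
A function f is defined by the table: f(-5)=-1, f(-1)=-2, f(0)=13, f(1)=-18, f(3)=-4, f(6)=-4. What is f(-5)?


-1


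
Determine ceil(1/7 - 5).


1/7 = 0.1429
0.1429 - 5 = -4.8571
ceil(-4.8571) = -4

-4


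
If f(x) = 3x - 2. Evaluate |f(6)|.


f(6) = 16
|16| = 16

16


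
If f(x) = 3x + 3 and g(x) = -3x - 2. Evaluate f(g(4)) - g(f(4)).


f(g(4)) = -39
g(f(4)) = -47
Difference = 8

8


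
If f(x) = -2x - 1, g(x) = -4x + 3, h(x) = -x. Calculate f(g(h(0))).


h(0) = 0
g(0) = 3
f(3) = -7

-7


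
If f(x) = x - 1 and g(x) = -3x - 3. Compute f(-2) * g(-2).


f(-2) = -3
g(-2) = 3
Product = -9

-9


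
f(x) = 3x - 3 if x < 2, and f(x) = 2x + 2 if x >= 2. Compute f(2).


2 satisfies x >= 2
f(2) = 6

6


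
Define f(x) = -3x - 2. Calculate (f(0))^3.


f(0) = -2
(-2)^3 = -8

-8


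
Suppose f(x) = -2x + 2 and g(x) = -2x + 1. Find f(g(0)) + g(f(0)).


f(g(0)) = 0
g(f(0)) = -3
Sum = -3

-3


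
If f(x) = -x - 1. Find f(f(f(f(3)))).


f(3) = -4
f(-4) = 3
f(3) = -4
f(-4) = 3

3


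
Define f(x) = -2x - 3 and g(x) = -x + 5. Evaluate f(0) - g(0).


f(0) = -3
g(0) = 5
Difference = -8

-8


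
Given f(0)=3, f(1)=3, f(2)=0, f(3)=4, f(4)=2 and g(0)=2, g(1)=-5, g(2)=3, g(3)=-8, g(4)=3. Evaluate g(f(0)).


f(0) = 3
g(3) = -8

-8


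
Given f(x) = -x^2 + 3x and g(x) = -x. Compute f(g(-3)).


g(-3) = 3
f(3) = (-1)*(3)^2 + 3*(3) = 0

0


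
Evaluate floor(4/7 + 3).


4/7 = 0.5714
0.5714 + 3 = 3.5714
floor(3.5714) = 3

3


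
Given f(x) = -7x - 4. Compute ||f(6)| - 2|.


f(6) = -46
|-46| = 46
|46 - 2| = 44

44


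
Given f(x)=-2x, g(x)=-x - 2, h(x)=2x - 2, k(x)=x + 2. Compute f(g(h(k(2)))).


16


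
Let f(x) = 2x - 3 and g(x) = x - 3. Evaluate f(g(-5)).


g(-5) = -8
f(-8) = -19

-19


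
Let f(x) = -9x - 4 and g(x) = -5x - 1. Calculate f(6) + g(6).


-89


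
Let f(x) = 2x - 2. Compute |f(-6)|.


14


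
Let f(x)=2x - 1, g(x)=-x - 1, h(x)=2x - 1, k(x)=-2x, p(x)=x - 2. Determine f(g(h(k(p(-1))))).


p(-1) = -3
k(-3) = 6
h(6) = 11
g(11) = -12
f(-12) = -25

-25


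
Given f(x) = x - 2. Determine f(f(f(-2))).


f(-2) = -4
f(-4) = -6
f(-6) = -8

-8


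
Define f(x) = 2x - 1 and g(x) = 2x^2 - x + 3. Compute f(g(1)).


g(1) = 4
f(4) = 7

7


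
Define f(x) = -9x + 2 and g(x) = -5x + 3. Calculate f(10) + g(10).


-135


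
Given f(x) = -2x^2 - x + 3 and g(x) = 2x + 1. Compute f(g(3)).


g(3) = 7
f(7) = (-2)*(7)^2 - 1*(7) + 3 = -102

-102


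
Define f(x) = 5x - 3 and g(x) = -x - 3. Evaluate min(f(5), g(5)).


f(5) = 22
g(5) = -8
min = -8

-8


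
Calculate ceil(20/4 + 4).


20/4 = 5
5 + 4 = 9
ceil(9) = 9

9


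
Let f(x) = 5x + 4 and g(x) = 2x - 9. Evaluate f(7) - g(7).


f(7) = 39
g(7) = 5
Difference = 34

34


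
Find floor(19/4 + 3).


7


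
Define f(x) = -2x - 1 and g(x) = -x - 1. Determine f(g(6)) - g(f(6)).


f(g(6)) = 13
g(f(6)) = 12
Difference = 1

1


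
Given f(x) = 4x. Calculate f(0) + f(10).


f(0) = 0
f(10) = 40
Sum = 40

40


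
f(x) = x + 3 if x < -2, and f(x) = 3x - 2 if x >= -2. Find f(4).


4 satisfies x >= -2
f(4) = 10

10


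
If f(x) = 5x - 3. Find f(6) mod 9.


f(6) = 27
27 mod 9 = 0

0


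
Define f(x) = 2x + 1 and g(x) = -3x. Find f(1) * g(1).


f(1) = 3
g(1) = -3
Product = -9

-9


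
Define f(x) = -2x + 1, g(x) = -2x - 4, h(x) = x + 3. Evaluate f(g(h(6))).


h(6) = 9
g(9) = -22
f(-22) = 45

45


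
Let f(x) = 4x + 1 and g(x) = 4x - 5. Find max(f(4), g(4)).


f(4) = 17
g(4) = 11
max = 17

17


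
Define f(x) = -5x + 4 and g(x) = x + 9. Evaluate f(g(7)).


-76


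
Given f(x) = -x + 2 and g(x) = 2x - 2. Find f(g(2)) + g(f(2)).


-2


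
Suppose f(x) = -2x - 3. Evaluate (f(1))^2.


f(1) = -5
(-5)^2 = 25

25


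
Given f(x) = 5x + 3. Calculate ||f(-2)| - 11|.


f(-2) = -7
|-7| = 7
|7 - 11| = 4

4


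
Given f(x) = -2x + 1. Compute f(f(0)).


-1


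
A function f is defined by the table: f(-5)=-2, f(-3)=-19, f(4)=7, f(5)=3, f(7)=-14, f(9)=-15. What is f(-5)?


Reading from the table at x = -5

-2


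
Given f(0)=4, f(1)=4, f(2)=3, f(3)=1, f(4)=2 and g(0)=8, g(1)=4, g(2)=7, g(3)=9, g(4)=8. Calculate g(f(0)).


f(0) = 4
g(4) = 8

8


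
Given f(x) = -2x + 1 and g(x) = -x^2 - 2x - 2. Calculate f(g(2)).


g(2) = -10
f(-10) = 21

21


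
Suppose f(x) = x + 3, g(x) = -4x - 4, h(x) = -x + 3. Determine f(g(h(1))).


h(1) = 2
g(2) = -12
f(-12) = -9

-9


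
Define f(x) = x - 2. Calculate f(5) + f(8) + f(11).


f(5) = 3
f(8) = 6
f(11) = 9
Sum = 18

18


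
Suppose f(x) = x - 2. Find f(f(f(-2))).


f(-2) = -4
f(-4) = -6
f(-6) = -8

-8


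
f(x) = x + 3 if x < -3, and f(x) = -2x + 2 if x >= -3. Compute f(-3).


-3 satisfies x >= -3
f(-3) = 8

8


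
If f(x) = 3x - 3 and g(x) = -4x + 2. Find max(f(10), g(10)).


27


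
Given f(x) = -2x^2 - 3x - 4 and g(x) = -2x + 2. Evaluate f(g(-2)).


-94


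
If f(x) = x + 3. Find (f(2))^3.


125


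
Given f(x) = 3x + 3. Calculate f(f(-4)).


f(-4) = -9
f(-9) = -24

-24


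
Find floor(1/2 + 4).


1/2 = 0.5
0.5 + 4 = 4.5
floor(4.5) = 4

4


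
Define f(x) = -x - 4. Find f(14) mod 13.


f(14) = -18
-18 mod 13 = 8

8


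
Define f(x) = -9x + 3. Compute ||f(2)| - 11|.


f(2) = -15
|-15| = 15
|15 - 11| = 4

4


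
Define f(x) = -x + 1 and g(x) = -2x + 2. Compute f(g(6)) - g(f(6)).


-1


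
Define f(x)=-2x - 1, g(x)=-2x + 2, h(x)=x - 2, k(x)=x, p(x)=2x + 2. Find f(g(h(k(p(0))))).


p(0) = 2
k(2) = 2
h(2) = 0
g(0) = 2
f(2) = -5

-5


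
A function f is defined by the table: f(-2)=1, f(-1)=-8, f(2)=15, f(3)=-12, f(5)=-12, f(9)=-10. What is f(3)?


Reading from the table at x = 3

-12


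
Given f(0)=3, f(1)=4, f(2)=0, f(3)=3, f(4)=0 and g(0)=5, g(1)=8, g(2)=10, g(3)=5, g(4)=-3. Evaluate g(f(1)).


-3


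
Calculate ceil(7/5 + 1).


7/5 = 1.4
1.4 + 1 = 2.4
ceil(2.4) = 3

3


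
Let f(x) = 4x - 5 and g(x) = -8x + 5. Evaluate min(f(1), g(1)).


f(1) = -1
g(1) = -3
min = -3

-3


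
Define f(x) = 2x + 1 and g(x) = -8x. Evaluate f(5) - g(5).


51


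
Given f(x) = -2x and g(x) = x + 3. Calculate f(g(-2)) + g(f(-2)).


f(g(-2)) = -2
g(f(-2)) = 7
Sum = 5

5


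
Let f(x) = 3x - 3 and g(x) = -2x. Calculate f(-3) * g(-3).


-72


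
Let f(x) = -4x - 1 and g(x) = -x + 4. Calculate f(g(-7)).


g(-7) = 11
f(11) = -45

-45


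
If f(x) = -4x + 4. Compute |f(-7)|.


f(-7) = 32
|32| = 32

32


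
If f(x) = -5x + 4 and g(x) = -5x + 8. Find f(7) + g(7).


-58


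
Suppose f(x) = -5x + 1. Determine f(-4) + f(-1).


f(-4) = 21
f(-1) = 6
Sum = 27

27


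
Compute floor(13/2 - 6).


13/2 = 6.5
6.5 - 6 = 0.5
floor(0.5) = 0

0


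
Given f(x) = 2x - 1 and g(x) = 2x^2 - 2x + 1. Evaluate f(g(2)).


9


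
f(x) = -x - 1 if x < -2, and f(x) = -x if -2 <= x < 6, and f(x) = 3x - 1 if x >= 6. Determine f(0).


0 satisfies -2 <= x < 6
f(0) = 0

0


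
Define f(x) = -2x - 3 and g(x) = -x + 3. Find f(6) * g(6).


f(6) = -15
g(6) = -3
Product = 45

45


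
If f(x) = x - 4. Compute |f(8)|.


f(8) = 4
|4| = 4

4


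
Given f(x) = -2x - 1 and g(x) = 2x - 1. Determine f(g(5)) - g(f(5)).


f(g(5)) = -19
g(f(5)) = -23
Difference = 4

4


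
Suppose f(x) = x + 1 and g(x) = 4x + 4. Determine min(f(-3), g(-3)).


f(-3) = -2
g(-3) = -8
min = -8

-8


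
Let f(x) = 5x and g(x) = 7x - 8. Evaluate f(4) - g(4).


0


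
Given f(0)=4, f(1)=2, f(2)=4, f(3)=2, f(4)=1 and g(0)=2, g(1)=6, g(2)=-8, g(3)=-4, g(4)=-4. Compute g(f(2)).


f(2) = 4
g(4) = -4

-4


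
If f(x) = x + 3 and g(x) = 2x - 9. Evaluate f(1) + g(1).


f(1) = 4
g(1) = -7
Sum = -3

-3


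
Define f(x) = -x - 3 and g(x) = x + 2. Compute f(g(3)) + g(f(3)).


-12


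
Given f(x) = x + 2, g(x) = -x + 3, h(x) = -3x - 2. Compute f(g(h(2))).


13


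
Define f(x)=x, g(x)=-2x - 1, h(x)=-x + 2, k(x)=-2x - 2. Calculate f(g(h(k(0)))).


k(0) = -2
h(-2) = 4
g(4) = -9
f(-9) = -9

-9


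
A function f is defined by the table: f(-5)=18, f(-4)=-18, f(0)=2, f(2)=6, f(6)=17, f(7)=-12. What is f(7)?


Reading from the table at x = 7

-12


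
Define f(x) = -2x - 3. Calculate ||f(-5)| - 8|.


f(-5) = 7
|7| = 7
|7 - 8| = 1

1


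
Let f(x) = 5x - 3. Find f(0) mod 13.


10


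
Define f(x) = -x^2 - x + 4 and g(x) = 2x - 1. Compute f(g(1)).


g(1) = 1
f(1) = (-1)*(1)^2 - 1*(1) + 4 = 2

2


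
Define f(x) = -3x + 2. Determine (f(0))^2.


f(0) = 2
(2)^2 = 4

4


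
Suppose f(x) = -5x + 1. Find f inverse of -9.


Solve -5x + 1 = -9
x = (-9 - 1) / (-5) = 2

2


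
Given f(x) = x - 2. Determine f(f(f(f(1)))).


f(1) = -1
f(-1) = -3
f(-3) = -5
f(-5) = -7

-7


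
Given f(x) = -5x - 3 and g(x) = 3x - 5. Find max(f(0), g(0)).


f(0) = -3
g(0) = -5
max = -3

-3


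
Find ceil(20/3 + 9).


20/3 = 6.6667
6.6667 + 9 = 15.6667
ceil(15.6667) = 16

16


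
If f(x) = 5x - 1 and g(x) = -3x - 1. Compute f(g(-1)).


9


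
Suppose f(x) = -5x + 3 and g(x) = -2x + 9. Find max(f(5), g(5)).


f(5) = -22
g(5) = -1
max = -1

-1


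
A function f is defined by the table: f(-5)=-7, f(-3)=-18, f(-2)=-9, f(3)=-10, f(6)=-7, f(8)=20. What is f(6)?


Reading from the table at x = 6

-7


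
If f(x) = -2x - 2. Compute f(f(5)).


f(5) = -12
f(-12) = 22

22


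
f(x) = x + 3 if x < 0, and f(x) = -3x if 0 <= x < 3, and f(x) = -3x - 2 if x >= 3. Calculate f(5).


5 satisfies x >= 3
f(5) = -17

-17


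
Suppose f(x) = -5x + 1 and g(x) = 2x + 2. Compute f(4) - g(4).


f(4) = -19
g(4) = 10
Difference = -29

-29


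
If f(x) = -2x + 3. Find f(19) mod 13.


f(19) = -35
-35 mod 13 = 4

4


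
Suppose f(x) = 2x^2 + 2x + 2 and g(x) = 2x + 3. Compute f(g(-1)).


g(-1) = 1
f(1) = 2*(1)^2 + 2*(1) + 2 = 6

6


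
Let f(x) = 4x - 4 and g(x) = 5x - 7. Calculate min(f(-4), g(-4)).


f(-4) = -20
g(-4) = -27
min = -27

-27


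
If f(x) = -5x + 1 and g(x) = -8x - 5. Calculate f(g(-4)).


-134


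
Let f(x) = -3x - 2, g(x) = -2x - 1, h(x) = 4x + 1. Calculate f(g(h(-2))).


-41


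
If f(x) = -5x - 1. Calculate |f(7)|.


f(7) = -36
|-36| = 36

36


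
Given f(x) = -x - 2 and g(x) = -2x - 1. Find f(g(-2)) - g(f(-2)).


f(g(-2)) = -5
g(f(-2)) = -1
Difference = -4

-4


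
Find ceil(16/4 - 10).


16/4 = 4
4 - 10 = -6
ceil(-6) = -6

-6


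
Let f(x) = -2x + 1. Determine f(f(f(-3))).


f(-3) = 7
f(7) = -13
f(-13) = 27

27


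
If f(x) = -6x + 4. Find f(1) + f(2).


f(1) = -2
f(2) = -8
Sum = -10

-10


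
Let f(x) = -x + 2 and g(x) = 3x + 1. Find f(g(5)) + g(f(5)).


-22


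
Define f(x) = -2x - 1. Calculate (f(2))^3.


f(2) = -5
(-5)^3 = -125

-125


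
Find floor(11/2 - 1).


11/2 = 5.5
5.5 - 1 = 4.5
floor(4.5) = 4

4


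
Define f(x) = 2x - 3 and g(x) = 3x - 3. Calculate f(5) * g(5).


f(5) = 7
g(5) = 12
Product = 84

84


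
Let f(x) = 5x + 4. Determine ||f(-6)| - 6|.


f(-6) = -26
|-26| = 26
|26 - 6| = 20

20


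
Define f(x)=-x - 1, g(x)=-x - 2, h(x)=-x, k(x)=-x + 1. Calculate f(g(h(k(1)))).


k(1) = 0
h(0) = 0
g(0) = -2
f(-2) = 1

1


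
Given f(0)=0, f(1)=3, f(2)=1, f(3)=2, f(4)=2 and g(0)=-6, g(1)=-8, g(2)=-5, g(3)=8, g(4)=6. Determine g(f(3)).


f(3) = 2
g(2) = -5

-5


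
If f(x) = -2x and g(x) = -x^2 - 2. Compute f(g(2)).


g(2) = -6
f(-6) = 12

12


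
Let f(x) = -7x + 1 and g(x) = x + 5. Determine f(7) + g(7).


f(7) = -48
g(7) = 12
Sum = -36

-36


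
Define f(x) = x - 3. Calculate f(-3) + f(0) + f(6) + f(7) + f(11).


f(-3) = -6
f(0) = -3
f(6) = 3
f(7) = 4
f(11) = 8
Sum = 6

6


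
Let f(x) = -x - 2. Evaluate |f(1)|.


f(1) = -3
|-3| = 3

3


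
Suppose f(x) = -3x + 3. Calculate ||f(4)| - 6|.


f(4) = -9
|-9| = 9
|9 - 6| = 3

3


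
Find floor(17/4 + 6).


17/4 = 4.25
4.25 + 6 = 10.25
floor(10.25) = 10

10


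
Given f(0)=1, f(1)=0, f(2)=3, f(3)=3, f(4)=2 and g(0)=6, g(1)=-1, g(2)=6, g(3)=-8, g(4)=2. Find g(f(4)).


f(4) = 2
g(2) = 6

6


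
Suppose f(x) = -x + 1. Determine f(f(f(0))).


f(0) = 1
f(1) = 0
f(0) = 1

1


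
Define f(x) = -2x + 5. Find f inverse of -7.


Solve -2x + 5 = -7
x = (-7 - 5) / (-2) = 6

6


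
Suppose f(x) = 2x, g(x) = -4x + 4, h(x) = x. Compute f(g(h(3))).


h(3) = 3
g(3) = -8
f(-8) = -16

-16


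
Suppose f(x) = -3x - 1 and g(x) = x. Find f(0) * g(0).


f(0) = -1
g(0) = 0
Product = 0

0


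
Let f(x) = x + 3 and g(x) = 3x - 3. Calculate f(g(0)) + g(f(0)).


6


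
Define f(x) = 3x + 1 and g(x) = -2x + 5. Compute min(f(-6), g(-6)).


f(-6) = -17
g(-6) = 17
min = -17

-17


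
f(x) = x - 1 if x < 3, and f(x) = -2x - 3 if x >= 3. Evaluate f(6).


-15


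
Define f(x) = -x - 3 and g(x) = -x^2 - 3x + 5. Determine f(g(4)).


g(4) = -23
f(-23) = 20

20


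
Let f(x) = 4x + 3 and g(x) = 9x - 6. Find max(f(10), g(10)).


f(10) = 43
g(10) = 84
max = 84

84


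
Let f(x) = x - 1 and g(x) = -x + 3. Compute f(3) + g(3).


f(3) = 2
g(3) = 0
Sum = 2

2


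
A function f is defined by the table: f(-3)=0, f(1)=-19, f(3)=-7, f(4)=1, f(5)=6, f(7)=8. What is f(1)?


Reading from the table at x = 1

-19


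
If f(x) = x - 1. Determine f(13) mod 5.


f(13) = 12
12 mod 5 = 2

2


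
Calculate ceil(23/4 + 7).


13


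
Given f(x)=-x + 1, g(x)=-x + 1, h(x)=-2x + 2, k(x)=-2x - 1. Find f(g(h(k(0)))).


k(0) = -1
h(-1) = 4
g(4) = -3
f(-3) = 4

4


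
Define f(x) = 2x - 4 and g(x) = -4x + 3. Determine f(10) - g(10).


f(10) = 16
g(10) = -37
Difference = 53

53


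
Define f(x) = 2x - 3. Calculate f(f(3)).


f(3) = 3
f(3) = 3

3


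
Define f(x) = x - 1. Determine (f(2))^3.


f(2) = 1
(1)^3 = 1

1


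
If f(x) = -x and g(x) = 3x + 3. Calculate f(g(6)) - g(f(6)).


f(g(6)) = -21
g(f(6)) = -15
Difference = -6

-6


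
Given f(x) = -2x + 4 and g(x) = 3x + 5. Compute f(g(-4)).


g(-4) = -7
f(-7) = 18

18


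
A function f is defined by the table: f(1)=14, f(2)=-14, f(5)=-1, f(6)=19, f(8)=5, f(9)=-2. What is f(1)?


Reading from the table at x = 1

14


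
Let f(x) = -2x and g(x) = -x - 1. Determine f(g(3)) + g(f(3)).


f(g(3)) = 8
g(f(3)) = 5
Sum = 13

13


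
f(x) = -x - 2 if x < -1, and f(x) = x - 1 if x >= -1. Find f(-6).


-6 satisfies x < -1
f(-6) = 4

4


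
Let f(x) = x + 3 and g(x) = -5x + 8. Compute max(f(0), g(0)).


8


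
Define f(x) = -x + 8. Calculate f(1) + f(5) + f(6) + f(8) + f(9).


f(1) = 7
f(5) = 3
f(6) = 2
f(8) = 0
f(9) = -1
Sum = 11

11


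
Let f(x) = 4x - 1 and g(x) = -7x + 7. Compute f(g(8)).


g(8) = -49
f(-49) = -197

-197


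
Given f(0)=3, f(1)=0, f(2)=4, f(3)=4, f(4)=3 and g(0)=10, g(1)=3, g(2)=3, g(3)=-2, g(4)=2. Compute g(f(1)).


f(1) = 0
g(0) = 10

10


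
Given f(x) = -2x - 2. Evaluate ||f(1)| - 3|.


f(1) = -4
|-4| = 4
|4 - 3| = 1

1


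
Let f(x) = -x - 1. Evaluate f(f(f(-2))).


f(-2) = 1
f(1) = -2
f(-2) = 1

1


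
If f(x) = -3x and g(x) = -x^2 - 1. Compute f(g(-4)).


g(-4) = -17
f(-17) = 51

51


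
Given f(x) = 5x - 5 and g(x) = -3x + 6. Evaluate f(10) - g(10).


69


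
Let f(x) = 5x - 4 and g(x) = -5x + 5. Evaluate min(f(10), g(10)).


-45


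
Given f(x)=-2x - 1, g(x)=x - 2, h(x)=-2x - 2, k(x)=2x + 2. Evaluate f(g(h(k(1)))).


k(1) = 4
h(4) = -10
g(-10) = -12
f(-12) = 23

23


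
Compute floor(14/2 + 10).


14/2 = 7
7 + 10 = 17
floor(17) = 17

17


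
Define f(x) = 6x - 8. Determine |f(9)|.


46


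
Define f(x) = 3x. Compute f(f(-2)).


f(-2) = -6
f(-6) = -18

-18


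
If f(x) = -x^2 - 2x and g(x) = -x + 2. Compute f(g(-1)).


g(-1) = 3
f(3) = (-1)*(3)^2 - 2*(3) = -15

-15


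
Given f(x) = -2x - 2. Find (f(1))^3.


f(1) = -4
(-4)^3 = -64

-64


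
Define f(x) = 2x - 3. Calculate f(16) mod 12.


f(16) = 29
29 mod 12 = 5

5


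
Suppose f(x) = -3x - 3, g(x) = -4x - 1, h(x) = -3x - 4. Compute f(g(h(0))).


h(0) = -4
g(-4) = 15
f(15) = -48

-48


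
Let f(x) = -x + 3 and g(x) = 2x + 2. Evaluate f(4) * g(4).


f(4) = -1
g(4) = 10
Product = -10

-10


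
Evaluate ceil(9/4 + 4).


7


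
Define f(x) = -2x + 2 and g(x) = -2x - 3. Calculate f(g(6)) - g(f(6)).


f(g(6)) = 32
g(f(6)) = 17
Difference = 15

15


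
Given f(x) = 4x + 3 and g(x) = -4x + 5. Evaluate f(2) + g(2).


f(2) = 11
g(2) = -3
Sum = 8

8


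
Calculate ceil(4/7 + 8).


9


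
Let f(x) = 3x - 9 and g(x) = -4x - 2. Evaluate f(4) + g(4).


f(4) = 3
g(4) = -18
Sum = -15

-15


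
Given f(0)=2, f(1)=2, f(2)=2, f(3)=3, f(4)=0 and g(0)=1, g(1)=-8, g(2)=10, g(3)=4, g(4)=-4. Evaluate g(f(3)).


f(3) = 3
g(3) = 4

4


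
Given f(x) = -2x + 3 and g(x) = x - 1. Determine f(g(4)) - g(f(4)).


f(g(4)) = -3
g(f(4)) = -6
Difference = 3

3


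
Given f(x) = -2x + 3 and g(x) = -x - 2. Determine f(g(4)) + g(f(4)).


f(g(4)) = 15
g(f(4)) = 3
Sum = 18

18


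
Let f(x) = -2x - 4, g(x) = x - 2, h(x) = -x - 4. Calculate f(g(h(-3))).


h(-3) = -1
g(-1) = -3
f(-3) = 2

2


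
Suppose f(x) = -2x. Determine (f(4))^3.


f(4) = -8
(-8)^3 = -512

-512


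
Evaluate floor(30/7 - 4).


30/7 = 4.2857
4.2857 - 4 = 0.2857
floor(0.2857) = 0

0


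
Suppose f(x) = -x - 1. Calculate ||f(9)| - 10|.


f(9) = -10
|-10| = 10
|10 - 10| = 0

0


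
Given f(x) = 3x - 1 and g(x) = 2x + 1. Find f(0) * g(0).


f(0) = -1
g(0) = 1
Product = -1

-1


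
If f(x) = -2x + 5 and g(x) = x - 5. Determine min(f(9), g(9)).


f(9) = -13
g(9) = 4
min = -13

-13


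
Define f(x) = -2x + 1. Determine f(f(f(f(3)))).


f(3) = -5
f(-5) = 11
f(11) = -21
f(-21) = 43

43


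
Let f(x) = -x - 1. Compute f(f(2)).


f(2) = -3
f(-3) = 2

2


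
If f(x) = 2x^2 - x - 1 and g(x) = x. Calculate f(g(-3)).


20


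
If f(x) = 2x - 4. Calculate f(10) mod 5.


f(10) = 16
16 mod 5 = 1

1


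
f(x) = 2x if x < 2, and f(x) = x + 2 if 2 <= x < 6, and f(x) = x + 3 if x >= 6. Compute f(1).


1 satisfies x < 2
f(1) = 2

2


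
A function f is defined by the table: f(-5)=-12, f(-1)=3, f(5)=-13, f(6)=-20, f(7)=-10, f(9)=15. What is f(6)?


Reading from the table at x = 6

-20


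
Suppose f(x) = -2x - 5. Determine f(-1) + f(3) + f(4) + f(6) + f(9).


-67


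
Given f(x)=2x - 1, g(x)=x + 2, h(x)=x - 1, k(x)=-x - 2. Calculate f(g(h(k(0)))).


-3


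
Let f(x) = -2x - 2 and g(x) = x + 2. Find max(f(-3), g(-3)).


f(-3) = 4
g(-3) = -1
max = 4

4


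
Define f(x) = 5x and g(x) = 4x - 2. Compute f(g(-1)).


g(-1) = -6
f(-6) = -30

-30


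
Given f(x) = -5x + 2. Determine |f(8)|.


f(8) = -38
|-38| = 38

38


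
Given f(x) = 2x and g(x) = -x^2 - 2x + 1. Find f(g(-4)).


g(-4) = -7
f(-7) = -14

-14


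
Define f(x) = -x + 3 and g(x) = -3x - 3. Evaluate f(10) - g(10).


f(10) = -7
g(10) = -33
Difference = 26

26


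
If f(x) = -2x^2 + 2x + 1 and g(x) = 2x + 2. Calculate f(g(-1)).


g(-1) = 0
f(0) = (-2)*(0)^2 + 2*(0) + 1 = 1

1


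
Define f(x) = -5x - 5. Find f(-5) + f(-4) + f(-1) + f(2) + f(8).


-25


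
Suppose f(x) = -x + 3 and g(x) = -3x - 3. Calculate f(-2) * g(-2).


15


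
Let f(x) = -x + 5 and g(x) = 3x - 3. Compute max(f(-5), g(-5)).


f(-5) = 10
g(-5) = -18
max = 10

10


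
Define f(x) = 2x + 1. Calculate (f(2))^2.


f(2) = 5
(5)^2 = 25

25


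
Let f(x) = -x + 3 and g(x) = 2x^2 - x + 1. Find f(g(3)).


-13


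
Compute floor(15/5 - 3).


15/5 = 3
3 - 3 = 0
floor(0) = 0

0


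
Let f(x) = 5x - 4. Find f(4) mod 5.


f(4) = 16
16 mod 5 = 1

1


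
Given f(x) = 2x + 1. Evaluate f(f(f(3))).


f(3) = 7
f(7) = 15
f(15) = 31

31


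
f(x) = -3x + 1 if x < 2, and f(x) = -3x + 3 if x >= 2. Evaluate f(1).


1 satisfies x < 2
f(1) = -2

-2


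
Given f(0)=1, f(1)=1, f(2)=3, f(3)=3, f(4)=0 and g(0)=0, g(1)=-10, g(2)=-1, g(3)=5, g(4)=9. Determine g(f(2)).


f(2) = 3
g(3) = 5

5


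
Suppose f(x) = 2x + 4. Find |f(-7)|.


f(-7) = -10
|-10| = 10

10


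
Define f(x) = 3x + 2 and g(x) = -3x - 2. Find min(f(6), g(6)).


f(6) = 20
g(6) = -20
min = -20

-20


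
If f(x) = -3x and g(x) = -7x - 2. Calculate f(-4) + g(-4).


38


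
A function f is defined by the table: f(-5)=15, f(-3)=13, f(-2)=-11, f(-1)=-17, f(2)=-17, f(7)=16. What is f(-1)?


Reading from the table at x = -1

-17


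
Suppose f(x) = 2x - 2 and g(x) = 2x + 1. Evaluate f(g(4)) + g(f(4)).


f(g(4)) = 16
g(f(4)) = 13
Sum = 29

29


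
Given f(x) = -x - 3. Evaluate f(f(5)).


f(5) = -8
f(-8) = 5

5


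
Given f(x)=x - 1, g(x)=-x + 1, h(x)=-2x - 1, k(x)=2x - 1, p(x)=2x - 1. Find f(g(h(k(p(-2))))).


p(-2) = -5
k(-5) = -11
h(-11) = 21
g(21) = -20
f(-20) = -21

-21


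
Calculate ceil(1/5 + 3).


1/5 = 0.2
0.2 + 3 = 3.2
ceil(3.2) = 4

4


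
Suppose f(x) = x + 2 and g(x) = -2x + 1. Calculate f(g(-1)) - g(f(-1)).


f(g(-1)) = 5
g(f(-1)) = -1
Difference = 6

6


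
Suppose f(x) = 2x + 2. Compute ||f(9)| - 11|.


9


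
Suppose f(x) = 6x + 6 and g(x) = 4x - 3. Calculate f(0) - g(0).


9


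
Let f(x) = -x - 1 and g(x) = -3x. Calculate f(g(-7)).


-22


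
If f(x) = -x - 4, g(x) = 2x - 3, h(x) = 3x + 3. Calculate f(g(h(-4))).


h(-4) = -9
g(-9) = -21
f(-21) = 17

17


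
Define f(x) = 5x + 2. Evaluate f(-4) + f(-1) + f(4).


f(-4) = -18
f(-1) = -3
f(4) = 22
Sum = 1

1


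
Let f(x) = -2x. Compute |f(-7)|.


f(-7) = 14
|14| = 14

14


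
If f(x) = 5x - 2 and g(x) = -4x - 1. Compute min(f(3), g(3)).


f(3) = 13
g(3) = -13
min = -13

-13


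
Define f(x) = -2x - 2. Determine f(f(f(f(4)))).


f(4) = -10
f(-10) = 18
f(18) = -38
f(-38) = 74

74


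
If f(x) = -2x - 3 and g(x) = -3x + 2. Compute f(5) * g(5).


f(5) = -13
g(5) = -13
Product = 169

169


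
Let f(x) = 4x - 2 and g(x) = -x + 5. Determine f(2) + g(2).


f(2) = 6
g(2) = 3
Sum = 9

9


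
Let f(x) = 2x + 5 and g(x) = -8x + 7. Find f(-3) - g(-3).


f(-3) = -1
g(-3) = 31
Difference = -32

-32


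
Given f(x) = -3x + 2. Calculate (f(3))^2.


49


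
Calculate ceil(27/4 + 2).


27/4 = 6.75
6.75 + 2 = 8.75
ceil(8.75) = 9

9


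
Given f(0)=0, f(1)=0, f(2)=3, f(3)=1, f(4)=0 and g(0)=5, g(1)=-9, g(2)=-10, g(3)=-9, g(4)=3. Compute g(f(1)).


5


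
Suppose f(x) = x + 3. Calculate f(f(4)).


f(4) = 7
f(7) = 10

10


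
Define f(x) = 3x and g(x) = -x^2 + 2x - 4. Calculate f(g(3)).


-21


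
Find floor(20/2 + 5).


20/2 = 10
10 + 5 = 15
floor(15) = 15

15


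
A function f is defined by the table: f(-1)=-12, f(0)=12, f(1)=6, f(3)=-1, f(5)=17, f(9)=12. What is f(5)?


Reading from the table at x = 5

17


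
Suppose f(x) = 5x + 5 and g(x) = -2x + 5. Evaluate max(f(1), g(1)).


f(1) = 10
g(1) = 3
max = 10

10


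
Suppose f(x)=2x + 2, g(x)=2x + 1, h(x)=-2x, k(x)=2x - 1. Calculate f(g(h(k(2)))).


k(2) = 3
h(3) = -6
g(-6) = -11
f(-11) = -20

-20


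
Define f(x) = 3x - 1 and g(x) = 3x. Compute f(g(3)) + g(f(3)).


f(g(3)) = 26
g(f(3)) = 24
Sum = 50

50


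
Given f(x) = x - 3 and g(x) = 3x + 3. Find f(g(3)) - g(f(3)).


6


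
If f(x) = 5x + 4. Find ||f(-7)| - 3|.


f(-7) = -31
|-31| = 31
|31 - 3| = 28

28


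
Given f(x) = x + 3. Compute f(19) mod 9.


f(19) = 22
22 mod 9 = 4

4


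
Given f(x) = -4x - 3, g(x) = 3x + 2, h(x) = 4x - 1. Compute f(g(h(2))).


-95


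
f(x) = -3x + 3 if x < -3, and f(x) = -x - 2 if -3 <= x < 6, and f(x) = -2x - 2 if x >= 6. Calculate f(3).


-5


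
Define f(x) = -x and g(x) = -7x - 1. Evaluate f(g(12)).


g(12) = -85
f(-85) = 85

85


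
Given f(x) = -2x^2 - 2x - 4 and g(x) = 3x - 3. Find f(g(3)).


-88


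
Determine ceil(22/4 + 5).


22/4 = 5.5
5.5 + 5 = 10.5
ceil(10.5) = 11

11


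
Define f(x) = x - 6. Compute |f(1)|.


f(1) = -5
|-5| = 5

5


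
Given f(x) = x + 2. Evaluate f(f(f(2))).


f(2) = 4
f(4) = 6
f(6) = 8

8


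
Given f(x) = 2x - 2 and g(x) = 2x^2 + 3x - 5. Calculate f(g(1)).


g(1) = 0
f(0) = -2

-2


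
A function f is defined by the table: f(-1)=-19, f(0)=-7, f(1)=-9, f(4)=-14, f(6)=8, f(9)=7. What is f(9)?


Reading from the table at x = 9

7


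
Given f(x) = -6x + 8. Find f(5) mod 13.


4


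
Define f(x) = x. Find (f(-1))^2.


f(-1) = -1
(-1)^2 = 1

1


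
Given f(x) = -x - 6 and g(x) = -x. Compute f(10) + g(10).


f(10) = -16
g(10) = -10
Sum = -26

-26


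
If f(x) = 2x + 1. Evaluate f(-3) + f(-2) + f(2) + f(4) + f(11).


f(-3) = -5
f(-2) = -3
f(2) = 5
f(4) = 9
f(11) = 23
Sum = 29

29


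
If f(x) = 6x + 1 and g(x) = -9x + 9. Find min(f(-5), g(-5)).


f(-5) = -29
g(-5) = 54
min = -29

-29


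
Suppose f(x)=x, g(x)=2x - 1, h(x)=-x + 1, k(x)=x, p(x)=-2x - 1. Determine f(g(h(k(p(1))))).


p(1) = -3
k(-3) = -3
h(-3) = 4
g(4) = 7
f(7) = 7

7


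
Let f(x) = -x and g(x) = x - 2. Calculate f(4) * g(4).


-8


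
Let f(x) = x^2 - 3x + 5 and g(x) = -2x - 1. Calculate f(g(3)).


g(3) = -7
f(-7) = 1*(-7)^2 - 3*(-7) + 5 = 75

75


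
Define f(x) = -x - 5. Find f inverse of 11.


Solve -x - 5 = 11
x = (11 + 5) / (-1) = -16

-16


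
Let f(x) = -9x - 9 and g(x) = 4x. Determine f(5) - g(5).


-74


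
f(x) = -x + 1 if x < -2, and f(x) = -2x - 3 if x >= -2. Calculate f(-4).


-4 satisfies x < -2
f(-4) = 5

5


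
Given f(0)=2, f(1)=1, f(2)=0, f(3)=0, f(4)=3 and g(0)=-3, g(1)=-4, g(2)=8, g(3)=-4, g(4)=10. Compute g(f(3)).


-3
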